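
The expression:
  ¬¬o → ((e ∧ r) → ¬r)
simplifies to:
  ¬e ∨ ¬o ∨ ¬r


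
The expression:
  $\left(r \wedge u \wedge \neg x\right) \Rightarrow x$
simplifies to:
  $x \vee \neg r \vee \neg u$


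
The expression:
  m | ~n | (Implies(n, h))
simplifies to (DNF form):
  h | m | ~n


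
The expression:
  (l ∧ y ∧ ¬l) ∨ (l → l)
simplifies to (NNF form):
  True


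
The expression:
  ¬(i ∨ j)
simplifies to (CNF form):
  ¬i ∧ ¬j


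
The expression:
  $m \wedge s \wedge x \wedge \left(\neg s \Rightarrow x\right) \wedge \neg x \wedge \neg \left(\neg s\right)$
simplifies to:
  $\text{False}$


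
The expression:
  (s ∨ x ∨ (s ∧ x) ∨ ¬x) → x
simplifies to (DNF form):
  x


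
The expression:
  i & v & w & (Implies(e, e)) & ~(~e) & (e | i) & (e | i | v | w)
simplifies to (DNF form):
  e & i & v & w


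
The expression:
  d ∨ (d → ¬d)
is always true.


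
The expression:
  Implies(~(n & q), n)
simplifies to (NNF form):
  n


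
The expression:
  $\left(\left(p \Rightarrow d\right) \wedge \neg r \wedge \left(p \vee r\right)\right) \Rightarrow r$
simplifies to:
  $r \vee \neg d \vee \neg p$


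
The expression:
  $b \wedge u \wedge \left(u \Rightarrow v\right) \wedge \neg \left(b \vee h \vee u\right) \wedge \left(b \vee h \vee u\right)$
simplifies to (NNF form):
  $\text{False}$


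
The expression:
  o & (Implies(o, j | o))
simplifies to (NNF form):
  o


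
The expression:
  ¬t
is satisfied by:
  {t: False}


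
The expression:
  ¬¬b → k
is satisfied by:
  {k: True, b: False}
  {b: False, k: False}
  {b: True, k: True}


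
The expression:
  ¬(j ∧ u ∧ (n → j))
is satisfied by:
  {u: False, j: False}
  {j: True, u: False}
  {u: True, j: False}


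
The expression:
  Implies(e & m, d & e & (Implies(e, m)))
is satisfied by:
  {d: True, m: False, e: False}
  {m: False, e: False, d: False}
  {e: True, d: True, m: False}
  {e: True, m: False, d: False}
  {d: True, m: True, e: False}
  {m: True, d: False, e: False}
  {e: True, m: True, d: True}


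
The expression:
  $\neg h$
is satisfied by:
  {h: False}


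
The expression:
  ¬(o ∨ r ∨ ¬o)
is never true.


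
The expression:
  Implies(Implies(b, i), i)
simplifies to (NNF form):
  b | i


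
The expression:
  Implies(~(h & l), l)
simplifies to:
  l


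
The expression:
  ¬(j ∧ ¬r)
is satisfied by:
  {r: True, j: False}
  {j: False, r: False}
  {j: True, r: True}


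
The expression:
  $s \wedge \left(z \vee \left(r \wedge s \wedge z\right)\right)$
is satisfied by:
  {z: True, s: True}


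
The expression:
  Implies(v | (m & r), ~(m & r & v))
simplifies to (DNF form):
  ~m | ~r | ~v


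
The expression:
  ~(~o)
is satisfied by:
  {o: True}


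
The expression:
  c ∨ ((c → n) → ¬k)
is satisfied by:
  {c: True, k: False}
  {k: False, c: False}
  {k: True, c: True}


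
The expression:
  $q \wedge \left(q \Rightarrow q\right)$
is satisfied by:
  {q: True}


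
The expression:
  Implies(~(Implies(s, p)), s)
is always true.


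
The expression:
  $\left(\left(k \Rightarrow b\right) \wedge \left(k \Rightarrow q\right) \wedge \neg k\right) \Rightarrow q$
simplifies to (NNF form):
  $k \vee q$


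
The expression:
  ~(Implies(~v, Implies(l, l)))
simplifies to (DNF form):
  False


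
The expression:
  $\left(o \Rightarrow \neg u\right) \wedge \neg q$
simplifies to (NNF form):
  $\neg q \wedge \left(\neg o \vee \neg u\right)$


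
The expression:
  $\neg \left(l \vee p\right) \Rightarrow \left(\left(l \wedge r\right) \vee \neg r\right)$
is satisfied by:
  {l: True, p: True, r: False}
  {l: True, p: False, r: False}
  {p: True, l: False, r: False}
  {l: False, p: False, r: False}
  {r: True, l: True, p: True}
  {r: True, l: True, p: False}
  {r: True, p: True, l: False}


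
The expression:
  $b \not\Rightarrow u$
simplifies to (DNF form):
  $b \wedge \neg u$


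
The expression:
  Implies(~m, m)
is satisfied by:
  {m: True}


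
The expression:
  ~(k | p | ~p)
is never true.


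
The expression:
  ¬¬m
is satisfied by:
  {m: True}


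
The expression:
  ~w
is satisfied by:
  {w: False}


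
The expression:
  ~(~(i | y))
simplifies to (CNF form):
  i | y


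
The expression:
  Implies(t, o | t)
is always true.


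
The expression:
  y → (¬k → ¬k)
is always true.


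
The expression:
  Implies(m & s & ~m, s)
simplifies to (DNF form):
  True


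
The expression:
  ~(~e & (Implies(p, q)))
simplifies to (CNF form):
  (e | p) & (e | ~q)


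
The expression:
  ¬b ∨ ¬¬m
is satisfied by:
  {m: True, b: False}
  {b: False, m: False}
  {b: True, m: True}


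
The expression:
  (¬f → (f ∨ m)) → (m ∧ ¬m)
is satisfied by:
  {f: False, m: False}


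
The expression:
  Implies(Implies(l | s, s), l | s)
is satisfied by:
  {l: True, s: True}
  {l: True, s: False}
  {s: True, l: False}


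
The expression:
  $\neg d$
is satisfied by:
  {d: False}


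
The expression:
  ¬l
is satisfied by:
  {l: False}


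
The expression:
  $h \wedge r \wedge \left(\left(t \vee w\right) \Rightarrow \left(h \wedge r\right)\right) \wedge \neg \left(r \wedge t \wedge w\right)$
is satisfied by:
  {r: True, h: True, w: False, t: False}
  {r: True, h: True, t: True, w: False}
  {r: True, h: True, w: True, t: False}


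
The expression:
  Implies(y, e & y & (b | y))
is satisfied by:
  {e: True, y: False}
  {y: False, e: False}
  {y: True, e: True}


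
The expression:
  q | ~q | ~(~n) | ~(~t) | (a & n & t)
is always true.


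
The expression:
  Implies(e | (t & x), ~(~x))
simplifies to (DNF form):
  x | ~e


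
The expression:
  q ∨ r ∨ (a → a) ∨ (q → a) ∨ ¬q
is always true.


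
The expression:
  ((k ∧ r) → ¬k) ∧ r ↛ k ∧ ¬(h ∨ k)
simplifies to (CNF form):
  r ∧ ¬h ∧ ¬k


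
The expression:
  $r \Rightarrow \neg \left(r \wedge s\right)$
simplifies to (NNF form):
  $\neg r \vee \neg s$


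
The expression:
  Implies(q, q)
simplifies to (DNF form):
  True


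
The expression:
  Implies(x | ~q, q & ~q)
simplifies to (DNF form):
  q & ~x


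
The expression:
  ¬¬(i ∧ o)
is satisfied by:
  {i: True, o: True}


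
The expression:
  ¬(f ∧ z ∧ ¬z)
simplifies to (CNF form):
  True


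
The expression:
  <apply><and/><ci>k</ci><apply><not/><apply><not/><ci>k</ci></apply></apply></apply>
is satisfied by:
  {k: True}


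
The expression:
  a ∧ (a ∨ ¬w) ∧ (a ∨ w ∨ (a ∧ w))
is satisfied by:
  {a: True}


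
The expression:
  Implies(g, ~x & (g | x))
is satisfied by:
  {g: False, x: False}
  {x: True, g: False}
  {g: True, x: False}


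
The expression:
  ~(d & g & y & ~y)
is always true.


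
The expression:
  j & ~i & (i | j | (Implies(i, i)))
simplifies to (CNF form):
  j & ~i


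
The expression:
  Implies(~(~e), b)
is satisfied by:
  {b: True, e: False}
  {e: False, b: False}
  {e: True, b: True}


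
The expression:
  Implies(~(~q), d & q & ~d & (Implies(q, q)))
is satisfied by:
  {q: False}


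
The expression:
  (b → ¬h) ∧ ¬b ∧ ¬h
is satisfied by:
  {h: False, b: False}


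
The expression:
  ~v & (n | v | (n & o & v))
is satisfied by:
  {n: True, v: False}


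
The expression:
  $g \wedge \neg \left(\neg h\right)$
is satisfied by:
  {h: True, g: True}


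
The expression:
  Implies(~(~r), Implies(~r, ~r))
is always true.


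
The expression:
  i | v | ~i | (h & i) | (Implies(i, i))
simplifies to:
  True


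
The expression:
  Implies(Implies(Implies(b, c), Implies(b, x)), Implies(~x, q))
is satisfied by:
  {x: True, q: True, c: True, b: True}
  {x: True, q: True, c: True, b: False}
  {x: True, q: True, b: True, c: False}
  {x: True, q: True, b: False, c: False}
  {x: True, c: True, b: True, q: False}
  {x: True, c: True, b: False, q: False}
  {x: True, c: False, b: True, q: False}
  {x: True, c: False, b: False, q: False}
  {q: True, c: True, b: True, x: False}
  {q: True, c: True, b: False, x: False}
  {q: True, b: True, c: False, x: False}
  {q: True, b: False, c: False, x: False}
  {c: True, b: True, q: False, x: False}


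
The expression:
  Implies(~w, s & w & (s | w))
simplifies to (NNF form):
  w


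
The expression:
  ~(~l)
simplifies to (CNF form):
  l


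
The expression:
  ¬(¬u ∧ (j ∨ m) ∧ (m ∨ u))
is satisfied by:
  {u: True, m: False}
  {m: False, u: False}
  {m: True, u: True}


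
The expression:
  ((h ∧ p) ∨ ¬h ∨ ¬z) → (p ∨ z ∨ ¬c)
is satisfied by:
  {p: True, z: True, c: False}
  {p: True, c: False, z: False}
  {z: True, c: False, p: False}
  {z: False, c: False, p: False}
  {p: True, z: True, c: True}
  {p: True, c: True, z: False}
  {z: True, c: True, p: False}


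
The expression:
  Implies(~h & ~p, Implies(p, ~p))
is always true.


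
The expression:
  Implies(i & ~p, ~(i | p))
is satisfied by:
  {p: True, i: False}
  {i: False, p: False}
  {i: True, p: True}


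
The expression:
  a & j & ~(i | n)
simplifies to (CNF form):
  a & j & ~i & ~n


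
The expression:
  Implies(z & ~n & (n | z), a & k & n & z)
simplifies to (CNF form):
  n | ~z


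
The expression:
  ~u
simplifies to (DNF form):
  ~u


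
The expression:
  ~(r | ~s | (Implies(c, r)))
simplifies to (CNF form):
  c & s & ~r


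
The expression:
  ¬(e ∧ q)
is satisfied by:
  {e: False, q: False}
  {q: True, e: False}
  {e: True, q: False}


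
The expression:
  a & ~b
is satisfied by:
  {a: True, b: False}


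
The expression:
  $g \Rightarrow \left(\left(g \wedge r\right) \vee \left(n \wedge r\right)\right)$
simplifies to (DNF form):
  $r \vee \neg g$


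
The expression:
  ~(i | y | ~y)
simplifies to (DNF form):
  False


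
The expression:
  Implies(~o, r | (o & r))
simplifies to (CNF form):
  o | r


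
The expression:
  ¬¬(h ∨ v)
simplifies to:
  h ∨ v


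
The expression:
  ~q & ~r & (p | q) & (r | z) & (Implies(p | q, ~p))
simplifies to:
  False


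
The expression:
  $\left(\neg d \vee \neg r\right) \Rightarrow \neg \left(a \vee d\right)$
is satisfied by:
  {r: True, a: False, d: False}
  {a: False, d: False, r: False}
  {r: True, d: True, a: False}
  {r: True, a: True, d: True}


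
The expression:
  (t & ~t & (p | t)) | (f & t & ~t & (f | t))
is never true.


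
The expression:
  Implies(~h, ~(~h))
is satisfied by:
  {h: True}


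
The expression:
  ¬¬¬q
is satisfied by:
  {q: False}


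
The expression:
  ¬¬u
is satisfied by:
  {u: True}


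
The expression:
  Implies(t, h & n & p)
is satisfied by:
  {p: True, h: True, n: True, t: False}
  {p: True, h: True, n: False, t: False}
  {p: True, n: True, h: False, t: False}
  {p: True, n: False, h: False, t: False}
  {h: True, n: True, p: False, t: False}
  {h: True, n: False, p: False, t: False}
  {n: True, p: False, h: False, t: False}
  {n: False, p: False, h: False, t: False}
  {t: True, p: True, h: True, n: True}


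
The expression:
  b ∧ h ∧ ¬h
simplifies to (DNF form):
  False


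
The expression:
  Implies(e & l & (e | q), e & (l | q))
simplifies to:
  True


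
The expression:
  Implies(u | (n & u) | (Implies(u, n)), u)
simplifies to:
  u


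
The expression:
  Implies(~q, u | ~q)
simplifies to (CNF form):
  True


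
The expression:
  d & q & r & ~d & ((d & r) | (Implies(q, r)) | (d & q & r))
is never true.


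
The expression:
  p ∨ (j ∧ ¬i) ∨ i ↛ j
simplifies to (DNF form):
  p ∨ (i ∧ ¬j) ∨ (j ∧ ¬i)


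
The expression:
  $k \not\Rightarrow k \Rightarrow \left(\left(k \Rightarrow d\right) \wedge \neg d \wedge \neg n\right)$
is always true.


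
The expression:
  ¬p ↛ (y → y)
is never true.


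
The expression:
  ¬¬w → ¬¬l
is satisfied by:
  {l: True, w: False}
  {w: False, l: False}
  {w: True, l: True}


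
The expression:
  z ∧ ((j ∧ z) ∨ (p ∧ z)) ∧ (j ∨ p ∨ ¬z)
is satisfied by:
  {z: True, p: True, j: True}
  {z: True, p: True, j: False}
  {z: True, j: True, p: False}


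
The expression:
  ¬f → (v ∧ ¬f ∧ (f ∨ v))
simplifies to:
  f ∨ v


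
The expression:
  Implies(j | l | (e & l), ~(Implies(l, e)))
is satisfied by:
  {j: False, l: False, e: False}
  {e: True, j: False, l: False}
  {l: True, j: False, e: False}
  {l: True, j: True, e: False}


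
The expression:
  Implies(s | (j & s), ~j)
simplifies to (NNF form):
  ~j | ~s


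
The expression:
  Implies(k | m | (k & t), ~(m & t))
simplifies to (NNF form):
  ~m | ~t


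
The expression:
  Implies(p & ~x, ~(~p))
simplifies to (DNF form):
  True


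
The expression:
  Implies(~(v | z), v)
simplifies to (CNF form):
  v | z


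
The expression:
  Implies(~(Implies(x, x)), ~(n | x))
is always true.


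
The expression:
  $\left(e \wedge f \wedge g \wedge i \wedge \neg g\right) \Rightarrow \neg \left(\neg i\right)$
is always true.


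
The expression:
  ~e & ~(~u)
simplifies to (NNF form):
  u & ~e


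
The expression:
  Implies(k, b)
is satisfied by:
  {b: True, k: False}
  {k: False, b: False}
  {k: True, b: True}


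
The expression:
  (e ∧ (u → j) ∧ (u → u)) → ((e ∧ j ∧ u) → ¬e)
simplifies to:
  ¬e ∨ ¬j ∨ ¬u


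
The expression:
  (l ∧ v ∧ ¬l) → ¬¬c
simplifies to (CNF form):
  True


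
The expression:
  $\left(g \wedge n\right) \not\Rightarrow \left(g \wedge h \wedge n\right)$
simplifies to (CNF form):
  $g \wedge n \wedge \neg h$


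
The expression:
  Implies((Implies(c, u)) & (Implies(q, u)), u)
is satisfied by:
  {q: True, c: True, u: True}
  {q: True, c: True, u: False}
  {q: True, u: True, c: False}
  {q: True, u: False, c: False}
  {c: True, u: True, q: False}
  {c: True, u: False, q: False}
  {u: True, c: False, q: False}


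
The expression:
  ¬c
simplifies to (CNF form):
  ¬c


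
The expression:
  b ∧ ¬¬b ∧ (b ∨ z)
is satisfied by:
  {b: True}


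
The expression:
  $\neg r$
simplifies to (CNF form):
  $\neg r$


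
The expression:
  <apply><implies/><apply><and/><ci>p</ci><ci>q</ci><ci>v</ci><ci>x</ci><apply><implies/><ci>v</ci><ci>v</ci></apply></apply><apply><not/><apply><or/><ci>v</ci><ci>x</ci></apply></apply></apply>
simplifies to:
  <apply><or/><apply><not/><ci>p</ci></apply><apply><not/><ci>q</ci></apply><apply><not/><ci>v</ci></apply><apply><not/><ci>x</ci></apply></apply>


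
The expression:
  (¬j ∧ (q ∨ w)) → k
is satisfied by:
  {k: True, j: True, w: False, q: False}
  {k: True, q: True, j: True, w: False}
  {k: True, j: True, w: True, q: False}
  {k: True, q: True, j: True, w: True}
  {k: True, w: False, j: False, q: False}
  {k: True, q: True, w: False, j: False}
  {k: True, w: True, j: False, q: False}
  {k: True, q: True, w: True, j: False}
  {j: True, q: False, w: False, k: False}
  {q: True, j: True, w: False, k: False}
  {j: True, w: True, q: False, k: False}
  {q: True, j: True, w: True, k: False}
  {q: False, w: False, j: False, k: False}


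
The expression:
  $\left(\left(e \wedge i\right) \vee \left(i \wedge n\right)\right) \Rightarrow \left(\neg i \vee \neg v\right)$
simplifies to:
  $\left(\neg e \wedge \neg n\right) \vee \neg i \vee \neg v$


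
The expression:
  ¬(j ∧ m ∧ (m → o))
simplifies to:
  ¬j ∨ ¬m ∨ ¬o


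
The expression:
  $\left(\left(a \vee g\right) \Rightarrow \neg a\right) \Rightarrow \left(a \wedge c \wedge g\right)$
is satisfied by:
  {a: True}


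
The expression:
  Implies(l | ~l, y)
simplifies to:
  y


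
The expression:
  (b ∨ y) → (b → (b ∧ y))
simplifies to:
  y ∨ ¬b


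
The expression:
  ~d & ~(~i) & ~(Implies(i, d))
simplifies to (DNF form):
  i & ~d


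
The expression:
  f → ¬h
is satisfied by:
  {h: False, f: False}
  {f: True, h: False}
  {h: True, f: False}


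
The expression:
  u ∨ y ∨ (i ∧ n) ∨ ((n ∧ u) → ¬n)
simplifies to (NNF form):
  True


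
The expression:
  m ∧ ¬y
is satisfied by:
  {m: True, y: False}


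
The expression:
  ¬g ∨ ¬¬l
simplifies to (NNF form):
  l ∨ ¬g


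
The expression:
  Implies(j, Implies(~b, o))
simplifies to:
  b | o | ~j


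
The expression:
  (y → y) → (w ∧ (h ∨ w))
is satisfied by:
  {w: True}


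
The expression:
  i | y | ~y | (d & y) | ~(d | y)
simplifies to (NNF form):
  True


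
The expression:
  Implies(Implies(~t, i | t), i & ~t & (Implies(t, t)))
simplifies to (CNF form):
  ~t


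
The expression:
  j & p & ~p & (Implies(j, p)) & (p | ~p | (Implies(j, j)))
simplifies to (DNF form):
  False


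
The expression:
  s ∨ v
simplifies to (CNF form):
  s ∨ v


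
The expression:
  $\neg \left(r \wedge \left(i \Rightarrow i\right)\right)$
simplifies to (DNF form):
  $\neg r$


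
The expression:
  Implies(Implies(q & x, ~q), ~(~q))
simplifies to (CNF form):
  q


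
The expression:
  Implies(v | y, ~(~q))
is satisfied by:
  {q: True, y: False, v: False}
  {q: True, v: True, y: False}
  {q: True, y: True, v: False}
  {q: True, v: True, y: True}
  {v: False, y: False, q: False}


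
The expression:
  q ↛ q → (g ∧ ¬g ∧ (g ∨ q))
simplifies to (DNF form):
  True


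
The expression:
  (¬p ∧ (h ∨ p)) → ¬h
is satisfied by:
  {p: True, h: False}
  {h: False, p: False}
  {h: True, p: True}


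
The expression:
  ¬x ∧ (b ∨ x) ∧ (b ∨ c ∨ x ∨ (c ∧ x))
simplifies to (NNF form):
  b ∧ ¬x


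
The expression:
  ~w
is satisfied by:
  {w: False}


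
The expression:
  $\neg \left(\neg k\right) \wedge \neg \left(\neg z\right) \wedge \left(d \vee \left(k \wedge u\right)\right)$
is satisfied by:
  {z: True, d: True, u: True, k: True}
  {z: True, d: True, k: True, u: False}
  {z: True, u: True, k: True, d: False}


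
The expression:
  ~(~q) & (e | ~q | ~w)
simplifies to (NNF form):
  q & (e | ~w)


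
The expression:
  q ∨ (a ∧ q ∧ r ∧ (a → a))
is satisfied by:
  {q: True}


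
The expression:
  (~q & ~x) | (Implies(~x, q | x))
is always true.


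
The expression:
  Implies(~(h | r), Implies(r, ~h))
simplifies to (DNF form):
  True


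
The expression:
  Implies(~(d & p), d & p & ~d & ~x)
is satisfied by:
  {p: True, d: True}


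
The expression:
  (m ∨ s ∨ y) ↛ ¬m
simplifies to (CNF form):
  m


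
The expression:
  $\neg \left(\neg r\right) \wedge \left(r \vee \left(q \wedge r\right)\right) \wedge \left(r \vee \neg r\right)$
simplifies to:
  $r$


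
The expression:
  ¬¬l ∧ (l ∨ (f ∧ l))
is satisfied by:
  {l: True}


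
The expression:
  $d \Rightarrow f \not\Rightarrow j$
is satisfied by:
  {f: True, d: False, j: False}
  {f: False, d: False, j: False}
  {j: True, f: True, d: False}
  {j: True, f: False, d: False}
  {d: True, f: True, j: False}


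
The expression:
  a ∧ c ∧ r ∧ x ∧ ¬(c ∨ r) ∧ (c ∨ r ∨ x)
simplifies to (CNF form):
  False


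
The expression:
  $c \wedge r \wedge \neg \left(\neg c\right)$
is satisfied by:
  {r: True, c: True}


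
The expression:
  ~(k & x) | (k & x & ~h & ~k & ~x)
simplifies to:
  ~k | ~x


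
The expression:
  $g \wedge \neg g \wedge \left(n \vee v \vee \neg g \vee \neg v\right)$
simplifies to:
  $\text{False}$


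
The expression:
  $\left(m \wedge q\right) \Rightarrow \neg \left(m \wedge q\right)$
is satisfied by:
  {m: False, q: False}
  {q: True, m: False}
  {m: True, q: False}


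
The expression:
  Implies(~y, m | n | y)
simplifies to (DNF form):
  m | n | y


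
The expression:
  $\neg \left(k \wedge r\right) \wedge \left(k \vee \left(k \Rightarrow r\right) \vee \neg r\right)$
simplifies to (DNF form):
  $\neg k \vee \neg r$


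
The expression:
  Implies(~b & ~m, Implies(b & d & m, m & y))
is always true.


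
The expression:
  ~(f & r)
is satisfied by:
  {r: False, f: False}
  {f: True, r: False}
  {r: True, f: False}


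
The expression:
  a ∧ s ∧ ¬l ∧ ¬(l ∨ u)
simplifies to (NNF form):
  a ∧ s ∧ ¬l ∧ ¬u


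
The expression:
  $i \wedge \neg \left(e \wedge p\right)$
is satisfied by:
  {i: True, p: False, e: False}
  {i: True, e: True, p: False}
  {i: True, p: True, e: False}


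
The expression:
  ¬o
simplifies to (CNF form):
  ¬o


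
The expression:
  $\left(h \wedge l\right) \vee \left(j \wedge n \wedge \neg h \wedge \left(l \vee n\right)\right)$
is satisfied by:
  {l: True, h: True, j: True, n: True}
  {l: True, h: True, j: True, n: False}
  {l: True, h: True, n: True, j: False}
  {l: True, h: True, n: False, j: False}
  {l: True, j: True, n: True, h: False}
  {j: True, n: True, l: False, h: False}


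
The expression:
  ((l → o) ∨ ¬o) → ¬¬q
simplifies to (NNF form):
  q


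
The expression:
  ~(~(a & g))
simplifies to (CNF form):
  a & g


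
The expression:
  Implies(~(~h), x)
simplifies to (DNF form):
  x | ~h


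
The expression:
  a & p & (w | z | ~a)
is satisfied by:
  {z: True, w: True, p: True, a: True}
  {z: True, p: True, a: True, w: False}
  {w: True, p: True, a: True, z: False}


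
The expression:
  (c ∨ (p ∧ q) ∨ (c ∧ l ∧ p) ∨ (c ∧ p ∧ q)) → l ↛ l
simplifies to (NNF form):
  ¬c ∧ (¬p ∨ ¬q)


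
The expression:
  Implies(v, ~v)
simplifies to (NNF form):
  ~v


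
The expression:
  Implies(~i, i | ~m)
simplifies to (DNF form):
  i | ~m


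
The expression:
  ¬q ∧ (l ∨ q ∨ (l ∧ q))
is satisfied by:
  {l: True, q: False}


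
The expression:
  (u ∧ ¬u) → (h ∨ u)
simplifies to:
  True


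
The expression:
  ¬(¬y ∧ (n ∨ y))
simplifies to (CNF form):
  y ∨ ¬n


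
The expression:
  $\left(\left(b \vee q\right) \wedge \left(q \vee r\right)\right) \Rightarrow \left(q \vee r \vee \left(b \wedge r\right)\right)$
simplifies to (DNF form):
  $\text{True}$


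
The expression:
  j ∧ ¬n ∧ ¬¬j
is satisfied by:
  {j: True, n: False}


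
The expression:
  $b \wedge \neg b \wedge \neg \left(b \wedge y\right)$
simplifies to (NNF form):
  $\text{False}$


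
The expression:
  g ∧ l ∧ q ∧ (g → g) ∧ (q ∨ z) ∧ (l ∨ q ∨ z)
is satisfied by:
  {g: True, q: True, l: True}


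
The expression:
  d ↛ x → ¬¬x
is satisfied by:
  {x: True, d: False}
  {d: False, x: False}
  {d: True, x: True}


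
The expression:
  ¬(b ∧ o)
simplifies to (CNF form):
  ¬b ∨ ¬o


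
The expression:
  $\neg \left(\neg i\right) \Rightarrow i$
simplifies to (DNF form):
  $\text{True}$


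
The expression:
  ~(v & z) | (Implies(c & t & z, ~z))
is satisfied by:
  {v: False, t: False, z: False, c: False}
  {c: True, v: False, t: False, z: False}
  {z: True, v: False, t: False, c: False}
  {c: True, z: True, v: False, t: False}
  {t: True, c: False, v: False, z: False}
  {c: True, t: True, v: False, z: False}
  {z: True, t: True, c: False, v: False}
  {c: True, z: True, t: True, v: False}
  {v: True, z: False, t: False, c: False}
  {c: True, v: True, z: False, t: False}
  {z: True, v: True, c: False, t: False}
  {c: True, z: True, v: True, t: False}
  {t: True, v: True, z: False, c: False}
  {c: True, t: True, v: True, z: False}
  {z: True, t: True, v: True, c: False}


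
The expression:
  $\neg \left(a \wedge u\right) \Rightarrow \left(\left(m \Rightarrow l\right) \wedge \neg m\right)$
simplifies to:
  $\left(a \wedge u\right) \vee \neg m$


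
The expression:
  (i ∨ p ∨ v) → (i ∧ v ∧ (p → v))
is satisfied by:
  {i: True, v: True, p: False}
  {i: True, p: True, v: True}
  {p: False, v: False, i: False}


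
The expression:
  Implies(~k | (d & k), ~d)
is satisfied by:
  {d: False}


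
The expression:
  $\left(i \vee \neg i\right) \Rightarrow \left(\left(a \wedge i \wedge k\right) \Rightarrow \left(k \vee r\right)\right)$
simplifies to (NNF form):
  $\text{True}$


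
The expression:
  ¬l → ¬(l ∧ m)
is always true.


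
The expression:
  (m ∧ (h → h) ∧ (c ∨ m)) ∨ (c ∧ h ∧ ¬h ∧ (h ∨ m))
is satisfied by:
  {m: True}


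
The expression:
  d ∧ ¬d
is never true.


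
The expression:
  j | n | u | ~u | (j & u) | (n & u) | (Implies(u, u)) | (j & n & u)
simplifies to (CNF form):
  True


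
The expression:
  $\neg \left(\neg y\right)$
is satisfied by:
  {y: True}


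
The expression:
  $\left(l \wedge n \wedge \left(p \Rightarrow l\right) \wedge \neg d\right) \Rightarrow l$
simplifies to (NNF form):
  $\text{True}$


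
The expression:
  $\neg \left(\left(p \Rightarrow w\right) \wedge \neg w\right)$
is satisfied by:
  {p: True, w: True}
  {p: True, w: False}
  {w: True, p: False}


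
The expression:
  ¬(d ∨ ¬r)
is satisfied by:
  {r: True, d: False}


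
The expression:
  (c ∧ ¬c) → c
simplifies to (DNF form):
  True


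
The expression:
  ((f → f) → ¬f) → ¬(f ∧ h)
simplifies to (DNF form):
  True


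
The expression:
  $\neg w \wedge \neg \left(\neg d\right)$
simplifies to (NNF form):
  $d \wedge \neg w$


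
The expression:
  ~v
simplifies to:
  ~v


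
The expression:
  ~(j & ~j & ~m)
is always true.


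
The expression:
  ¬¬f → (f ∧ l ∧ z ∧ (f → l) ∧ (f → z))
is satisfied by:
  {l: True, z: True, f: False}
  {l: True, z: False, f: False}
  {z: True, l: False, f: False}
  {l: False, z: False, f: False}
  {f: True, l: True, z: True}


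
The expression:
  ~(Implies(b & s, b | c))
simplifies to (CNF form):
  False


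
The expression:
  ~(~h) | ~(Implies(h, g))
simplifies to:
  h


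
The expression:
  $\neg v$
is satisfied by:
  {v: False}


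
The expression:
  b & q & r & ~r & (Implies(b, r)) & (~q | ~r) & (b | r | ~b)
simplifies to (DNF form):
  False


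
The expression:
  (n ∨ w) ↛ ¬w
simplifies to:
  w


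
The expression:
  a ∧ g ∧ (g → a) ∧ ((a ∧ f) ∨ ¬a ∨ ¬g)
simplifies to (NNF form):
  a ∧ f ∧ g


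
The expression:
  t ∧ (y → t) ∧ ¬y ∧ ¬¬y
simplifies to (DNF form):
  False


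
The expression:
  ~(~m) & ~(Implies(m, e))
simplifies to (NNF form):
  m & ~e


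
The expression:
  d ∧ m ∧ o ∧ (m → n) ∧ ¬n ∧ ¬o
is never true.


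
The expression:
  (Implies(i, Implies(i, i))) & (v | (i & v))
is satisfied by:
  {v: True}


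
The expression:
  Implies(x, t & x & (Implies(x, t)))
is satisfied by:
  {t: True, x: False}
  {x: False, t: False}
  {x: True, t: True}


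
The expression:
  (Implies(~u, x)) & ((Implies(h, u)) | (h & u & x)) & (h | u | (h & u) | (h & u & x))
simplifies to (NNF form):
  u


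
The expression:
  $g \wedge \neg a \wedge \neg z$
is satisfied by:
  {g: True, z: False, a: False}


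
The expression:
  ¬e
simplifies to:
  ¬e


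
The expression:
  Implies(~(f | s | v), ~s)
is always true.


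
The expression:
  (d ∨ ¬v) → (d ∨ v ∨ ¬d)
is always true.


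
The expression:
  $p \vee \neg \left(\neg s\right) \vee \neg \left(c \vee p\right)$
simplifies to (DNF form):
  $p \vee s \vee \neg c$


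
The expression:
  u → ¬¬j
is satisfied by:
  {j: True, u: False}
  {u: False, j: False}
  {u: True, j: True}


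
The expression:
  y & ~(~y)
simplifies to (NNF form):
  y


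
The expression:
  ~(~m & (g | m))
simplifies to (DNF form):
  m | ~g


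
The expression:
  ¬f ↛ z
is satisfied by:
  {z: False, f: False}


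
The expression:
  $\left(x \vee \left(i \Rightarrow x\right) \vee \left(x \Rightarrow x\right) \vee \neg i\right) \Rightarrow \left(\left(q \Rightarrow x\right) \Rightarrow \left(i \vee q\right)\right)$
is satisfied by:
  {i: True, q: True}
  {i: True, q: False}
  {q: True, i: False}


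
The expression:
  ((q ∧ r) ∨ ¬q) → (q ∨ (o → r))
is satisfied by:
  {r: True, q: True, o: False}
  {r: True, o: False, q: False}
  {q: True, o: False, r: False}
  {q: False, o: False, r: False}
  {r: True, q: True, o: True}
  {r: True, o: True, q: False}
  {q: True, o: True, r: False}


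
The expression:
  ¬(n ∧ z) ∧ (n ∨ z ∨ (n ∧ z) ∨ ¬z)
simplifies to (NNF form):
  ¬n ∨ ¬z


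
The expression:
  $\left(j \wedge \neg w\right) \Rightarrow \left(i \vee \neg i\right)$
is always true.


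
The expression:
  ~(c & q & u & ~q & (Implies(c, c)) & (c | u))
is always true.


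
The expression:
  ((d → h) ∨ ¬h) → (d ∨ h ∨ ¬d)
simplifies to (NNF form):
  True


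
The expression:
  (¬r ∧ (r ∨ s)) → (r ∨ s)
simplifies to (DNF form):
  True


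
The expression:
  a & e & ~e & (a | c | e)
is never true.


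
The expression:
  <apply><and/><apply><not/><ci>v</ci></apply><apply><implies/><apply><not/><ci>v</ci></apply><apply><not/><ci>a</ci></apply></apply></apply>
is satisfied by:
  {v: False, a: False}


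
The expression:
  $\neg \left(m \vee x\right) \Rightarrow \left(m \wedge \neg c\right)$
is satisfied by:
  {x: True, m: True}
  {x: True, m: False}
  {m: True, x: False}


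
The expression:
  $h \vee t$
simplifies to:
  $h \vee t$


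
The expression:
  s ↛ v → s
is always true.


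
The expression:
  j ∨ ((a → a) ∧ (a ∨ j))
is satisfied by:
  {a: True, j: True}
  {a: True, j: False}
  {j: True, a: False}


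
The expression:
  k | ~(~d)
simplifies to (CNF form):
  d | k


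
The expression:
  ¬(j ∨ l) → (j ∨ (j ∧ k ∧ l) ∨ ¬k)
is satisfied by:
  {l: True, j: True, k: False}
  {l: True, j: False, k: False}
  {j: True, l: False, k: False}
  {l: False, j: False, k: False}
  {l: True, k: True, j: True}
  {l: True, k: True, j: False}
  {k: True, j: True, l: False}


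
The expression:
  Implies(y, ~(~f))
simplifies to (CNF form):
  f | ~y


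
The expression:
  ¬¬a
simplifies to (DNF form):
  a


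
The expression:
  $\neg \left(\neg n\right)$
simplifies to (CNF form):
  $n$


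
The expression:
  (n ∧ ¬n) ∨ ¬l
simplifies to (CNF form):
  ¬l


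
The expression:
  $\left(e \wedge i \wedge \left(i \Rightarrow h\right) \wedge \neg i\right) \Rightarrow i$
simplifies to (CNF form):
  $\text{True}$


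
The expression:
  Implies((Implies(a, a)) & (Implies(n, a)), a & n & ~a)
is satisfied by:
  {n: True, a: False}


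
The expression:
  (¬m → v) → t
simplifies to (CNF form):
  (t ∨ ¬m) ∧ (t ∨ ¬v)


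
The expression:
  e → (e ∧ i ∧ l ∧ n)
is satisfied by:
  {i: True, n: True, l: True, e: False}
  {i: True, n: True, l: False, e: False}
  {i: True, l: True, n: False, e: False}
  {i: True, l: False, n: False, e: False}
  {n: True, l: True, i: False, e: False}
  {n: True, i: False, l: False, e: False}
  {n: False, l: True, i: False, e: False}
  {n: False, i: False, l: False, e: False}
  {i: True, e: True, n: True, l: True}


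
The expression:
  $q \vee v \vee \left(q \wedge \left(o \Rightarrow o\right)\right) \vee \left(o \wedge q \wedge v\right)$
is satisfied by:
  {q: True, v: True}
  {q: True, v: False}
  {v: True, q: False}


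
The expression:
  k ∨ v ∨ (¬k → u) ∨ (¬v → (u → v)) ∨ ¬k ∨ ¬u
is always true.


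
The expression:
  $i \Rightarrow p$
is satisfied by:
  {p: True, i: False}
  {i: False, p: False}
  {i: True, p: True}


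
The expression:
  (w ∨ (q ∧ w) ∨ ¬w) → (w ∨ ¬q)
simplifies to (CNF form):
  w ∨ ¬q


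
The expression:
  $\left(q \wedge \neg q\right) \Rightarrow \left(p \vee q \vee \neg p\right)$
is always true.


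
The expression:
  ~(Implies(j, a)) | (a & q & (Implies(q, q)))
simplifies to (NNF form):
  (a & q) | (j & ~a)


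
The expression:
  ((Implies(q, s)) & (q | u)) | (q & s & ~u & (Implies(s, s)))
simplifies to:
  (q & s) | (u & ~q)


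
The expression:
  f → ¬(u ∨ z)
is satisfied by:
  {z: False, f: False, u: False}
  {u: True, z: False, f: False}
  {z: True, u: False, f: False}
  {u: True, z: True, f: False}
  {f: True, u: False, z: False}


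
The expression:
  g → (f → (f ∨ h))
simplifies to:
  True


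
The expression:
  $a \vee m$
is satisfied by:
  {a: True, m: True}
  {a: True, m: False}
  {m: True, a: False}


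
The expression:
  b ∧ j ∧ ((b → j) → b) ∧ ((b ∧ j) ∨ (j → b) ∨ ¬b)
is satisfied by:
  {j: True, b: True}


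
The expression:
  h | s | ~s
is always true.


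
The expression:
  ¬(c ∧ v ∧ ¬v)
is always true.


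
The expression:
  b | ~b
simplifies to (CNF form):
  True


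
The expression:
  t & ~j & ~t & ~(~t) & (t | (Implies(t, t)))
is never true.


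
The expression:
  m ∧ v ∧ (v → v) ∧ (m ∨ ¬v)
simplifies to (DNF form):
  m ∧ v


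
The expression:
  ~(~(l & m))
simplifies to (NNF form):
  l & m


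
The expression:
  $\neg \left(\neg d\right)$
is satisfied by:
  {d: True}


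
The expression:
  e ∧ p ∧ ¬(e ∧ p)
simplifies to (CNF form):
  False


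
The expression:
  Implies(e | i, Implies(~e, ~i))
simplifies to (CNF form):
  e | ~i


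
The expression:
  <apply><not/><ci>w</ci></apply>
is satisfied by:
  {w: False}


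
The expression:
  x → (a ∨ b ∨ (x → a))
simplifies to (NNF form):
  a ∨ b ∨ ¬x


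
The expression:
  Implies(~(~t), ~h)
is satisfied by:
  {h: False, t: False}
  {t: True, h: False}
  {h: True, t: False}


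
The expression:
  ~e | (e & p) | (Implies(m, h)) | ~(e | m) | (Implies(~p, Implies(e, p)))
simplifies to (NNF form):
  h | p | ~e | ~m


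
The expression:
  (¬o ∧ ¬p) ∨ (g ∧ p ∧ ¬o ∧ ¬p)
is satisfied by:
  {o: False, p: False}


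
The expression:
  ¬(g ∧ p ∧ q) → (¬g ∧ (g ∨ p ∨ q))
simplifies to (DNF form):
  (p ∧ q) ∨ (p ∧ ¬g) ∨ (q ∧ ¬g)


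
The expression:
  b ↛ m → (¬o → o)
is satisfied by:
  {o: True, m: True, b: False}
  {o: True, m: False, b: False}
  {m: True, o: False, b: False}
  {o: False, m: False, b: False}
  {b: True, o: True, m: True}
  {b: True, o: True, m: False}
  {b: True, m: True, o: False}


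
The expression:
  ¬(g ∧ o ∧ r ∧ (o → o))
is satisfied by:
  {g: False, o: False, r: False}
  {r: True, g: False, o: False}
  {o: True, g: False, r: False}
  {r: True, o: True, g: False}
  {g: True, r: False, o: False}
  {r: True, g: True, o: False}
  {o: True, g: True, r: False}


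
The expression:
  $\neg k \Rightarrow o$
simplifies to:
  $k \vee o$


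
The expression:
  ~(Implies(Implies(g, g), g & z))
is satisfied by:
  {g: False, z: False}
  {z: True, g: False}
  {g: True, z: False}


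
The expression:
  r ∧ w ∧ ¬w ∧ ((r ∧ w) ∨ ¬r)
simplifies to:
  False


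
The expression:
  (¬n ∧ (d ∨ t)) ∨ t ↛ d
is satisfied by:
  {t: True, n: False, d: False}
  {d: True, t: True, n: False}
  {d: True, n: False, t: False}
  {t: True, n: True, d: False}


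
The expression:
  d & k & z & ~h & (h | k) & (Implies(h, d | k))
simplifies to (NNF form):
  d & k & z & ~h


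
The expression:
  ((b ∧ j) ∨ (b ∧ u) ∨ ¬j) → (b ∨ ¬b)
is always true.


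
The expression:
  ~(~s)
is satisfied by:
  {s: True}


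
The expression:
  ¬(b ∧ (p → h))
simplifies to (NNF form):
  (p ∧ ¬h) ∨ ¬b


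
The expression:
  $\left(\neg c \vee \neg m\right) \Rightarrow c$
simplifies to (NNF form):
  $c$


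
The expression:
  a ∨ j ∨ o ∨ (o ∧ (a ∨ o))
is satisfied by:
  {a: True, o: True, j: True}
  {a: True, o: True, j: False}
  {a: True, j: True, o: False}
  {a: True, j: False, o: False}
  {o: True, j: True, a: False}
  {o: True, j: False, a: False}
  {j: True, o: False, a: False}


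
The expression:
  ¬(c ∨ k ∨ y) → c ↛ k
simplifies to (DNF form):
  c ∨ k ∨ y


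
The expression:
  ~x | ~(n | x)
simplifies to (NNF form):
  ~x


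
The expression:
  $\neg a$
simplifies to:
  $\neg a$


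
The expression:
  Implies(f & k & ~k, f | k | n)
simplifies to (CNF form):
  True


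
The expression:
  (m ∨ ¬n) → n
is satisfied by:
  {n: True}


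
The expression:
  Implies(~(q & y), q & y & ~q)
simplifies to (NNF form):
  q & y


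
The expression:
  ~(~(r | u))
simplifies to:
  r | u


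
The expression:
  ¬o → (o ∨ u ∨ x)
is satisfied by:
  {x: True, o: True, u: True}
  {x: True, o: True, u: False}
  {x: True, u: True, o: False}
  {x: True, u: False, o: False}
  {o: True, u: True, x: False}
  {o: True, u: False, x: False}
  {u: True, o: False, x: False}


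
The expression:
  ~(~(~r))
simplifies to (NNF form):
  ~r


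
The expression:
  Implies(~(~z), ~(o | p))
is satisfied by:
  {p: False, z: False, o: False}
  {o: True, p: False, z: False}
  {p: True, o: False, z: False}
  {o: True, p: True, z: False}
  {z: True, o: False, p: False}


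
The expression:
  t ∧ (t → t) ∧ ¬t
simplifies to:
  False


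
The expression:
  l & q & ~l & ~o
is never true.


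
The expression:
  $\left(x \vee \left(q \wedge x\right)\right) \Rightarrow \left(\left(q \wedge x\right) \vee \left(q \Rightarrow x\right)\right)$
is always true.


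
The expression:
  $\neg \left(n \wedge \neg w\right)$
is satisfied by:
  {w: True, n: False}
  {n: False, w: False}
  {n: True, w: True}


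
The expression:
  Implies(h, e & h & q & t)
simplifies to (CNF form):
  (e | ~h) & (q | ~h) & (t | ~h)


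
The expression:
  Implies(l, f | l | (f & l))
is always true.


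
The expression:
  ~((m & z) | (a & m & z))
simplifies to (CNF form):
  ~m | ~z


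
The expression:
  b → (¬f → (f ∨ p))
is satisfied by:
  {p: True, f: True, b: False}
  {p: True, f: False, b: False}
  {f: True, p: False, b: False}
  {p: False, f: False, b: False}
  {b: True, p: True, f: True}
  {b: True, p: True, f: False}
  {b: True, f: True, p: False}


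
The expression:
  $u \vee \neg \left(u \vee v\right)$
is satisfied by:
  {u: True, v: False}
  {v: False, u: False}
  {v: True, u: True}


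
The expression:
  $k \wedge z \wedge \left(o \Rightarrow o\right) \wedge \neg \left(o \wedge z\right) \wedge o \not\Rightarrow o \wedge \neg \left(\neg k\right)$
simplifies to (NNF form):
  $\text{False}$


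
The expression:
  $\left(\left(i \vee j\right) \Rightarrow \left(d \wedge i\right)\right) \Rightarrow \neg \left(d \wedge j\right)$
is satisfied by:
  {d: False, i: False, j: False}
  {j: True, d: False, i: False}
  {i: True, d: False, j: False}
  {j: True, i: True, d: False}
  {d: True, j: False, i: False}
  {j: True, d: True, i: False}
  {i: True, d: True, j: False}
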